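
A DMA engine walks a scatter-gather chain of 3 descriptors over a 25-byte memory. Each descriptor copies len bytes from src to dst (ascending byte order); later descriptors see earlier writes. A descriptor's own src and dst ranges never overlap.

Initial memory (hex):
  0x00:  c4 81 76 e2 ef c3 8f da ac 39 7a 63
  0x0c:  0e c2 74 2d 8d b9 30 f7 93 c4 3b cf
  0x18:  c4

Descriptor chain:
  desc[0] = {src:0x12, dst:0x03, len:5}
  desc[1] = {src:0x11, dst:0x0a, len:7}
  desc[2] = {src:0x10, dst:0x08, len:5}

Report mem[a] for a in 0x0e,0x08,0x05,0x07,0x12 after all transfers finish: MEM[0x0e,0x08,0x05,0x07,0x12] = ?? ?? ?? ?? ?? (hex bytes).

MEM[0x0e,0x08,0x05,0x07,0x12] = c4 cf 93 3b 30

#0 dst[0x03+5] := {0x30,0xf7,0x93,0xc4,0x3b}
#1 dst[0x0a+7] := {0xb9,0x30,0xf7,0x93,0xc4,0x3b,0xcf}
#2 dst[0x08+5] := {0xcf,0xb9,0x30,0xf7,0x93}
query mem[0x0e]=0xc4, mem[0x08]=0xcf, mem[0x05]=0x93, mem[0x07]=0x3b, mem[0x12]=0x30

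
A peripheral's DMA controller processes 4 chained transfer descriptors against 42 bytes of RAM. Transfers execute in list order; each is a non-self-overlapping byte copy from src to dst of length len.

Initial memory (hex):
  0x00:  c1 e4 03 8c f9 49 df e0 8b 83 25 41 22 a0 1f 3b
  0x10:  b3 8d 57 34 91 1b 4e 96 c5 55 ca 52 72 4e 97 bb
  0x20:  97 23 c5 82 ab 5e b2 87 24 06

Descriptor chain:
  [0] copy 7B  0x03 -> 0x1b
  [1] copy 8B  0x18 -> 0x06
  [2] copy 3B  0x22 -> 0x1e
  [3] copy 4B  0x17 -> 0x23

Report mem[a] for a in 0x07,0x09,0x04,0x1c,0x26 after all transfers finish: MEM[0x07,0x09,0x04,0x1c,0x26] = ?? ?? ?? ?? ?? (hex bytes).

MEM[0x07,0x09,0x04,0x1c,0x26] = 55 8c f9 f9 ca

D0: mem[0x1b..0x21] <- [8c f9 49 df e0 8b 83]
D1: mem[0x06..0x0d] <- [c5 55 ca 8c f9 49 df e0]
D2: mem[0x1e..0x20] <- [c5 82 ab]
D3: mem[0x23..0x26] <- [96 c5 55 ca]
query mem[0x07]=0x55, mem[0x09]=0x8c, mem[0x04]=0xf9, mem[0x1c]=0xf9, mem[0x26]=0xca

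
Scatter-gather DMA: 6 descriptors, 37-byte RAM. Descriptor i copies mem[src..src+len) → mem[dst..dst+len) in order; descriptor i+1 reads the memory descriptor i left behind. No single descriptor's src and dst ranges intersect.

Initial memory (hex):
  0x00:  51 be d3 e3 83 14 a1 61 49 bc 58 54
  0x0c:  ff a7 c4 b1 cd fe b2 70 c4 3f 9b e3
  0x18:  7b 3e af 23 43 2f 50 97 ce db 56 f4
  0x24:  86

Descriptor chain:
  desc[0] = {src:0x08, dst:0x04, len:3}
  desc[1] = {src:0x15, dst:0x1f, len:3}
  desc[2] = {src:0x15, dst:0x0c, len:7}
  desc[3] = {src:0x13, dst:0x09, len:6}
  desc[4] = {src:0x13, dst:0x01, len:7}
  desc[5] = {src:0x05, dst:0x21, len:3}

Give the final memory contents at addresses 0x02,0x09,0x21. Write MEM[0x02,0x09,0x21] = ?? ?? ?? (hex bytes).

#0 dst[0x04+3] := {0x49,0xbc,0x58}
#1 dst[0x1f+3] := {0x3f,0x9b,0xe3}
#2 dst[0x0c+7] := {0x3f,0x9b,0xe3,0x7b,0x3e,0xaf,0x23}
#3 dst[0x09+6] := {0x70,0xc4,0x3f,0x9b,0xe3,0x7b}
#4 dst[0x01+7] := {0x70,0xc4,0x3f,0x9b,0xe3,0x7b,0x3e}
#5 dst[0x21+3] := {0xe3,0x7b,0x3e}
query mem[0x02]=0xc4, mem[0x09]=0x70, mem[0x21]=0xe3

MEM[0x02,0x09,0x21] = c4 70 e3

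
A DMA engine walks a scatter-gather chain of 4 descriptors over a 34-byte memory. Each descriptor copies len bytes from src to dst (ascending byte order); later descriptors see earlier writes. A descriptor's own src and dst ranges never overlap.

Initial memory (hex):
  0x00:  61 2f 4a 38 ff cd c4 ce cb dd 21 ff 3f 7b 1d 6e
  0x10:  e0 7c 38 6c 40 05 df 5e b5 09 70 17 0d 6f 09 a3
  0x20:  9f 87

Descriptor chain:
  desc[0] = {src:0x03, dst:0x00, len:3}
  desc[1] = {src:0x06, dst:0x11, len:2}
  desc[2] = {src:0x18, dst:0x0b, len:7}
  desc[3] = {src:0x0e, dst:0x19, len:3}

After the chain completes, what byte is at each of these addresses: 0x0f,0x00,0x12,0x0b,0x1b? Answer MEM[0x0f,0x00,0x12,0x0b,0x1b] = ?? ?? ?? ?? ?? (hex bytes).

MEM[0x0f,0x00,0x12,0x0b,0x1b] = 0d 38 ce b5 6f

D0: mem[0x00..0x02] <- [38 ff cd]
D1: mem[0x11..0x12] <- [c4 ce]
D2: mem[0x0b..0x11] <- [b5 09 70 17 0d 6f 09]
D3: mem[0x19..0x1b] <- [17 0d 6f]
query mem[0x0f]=0x0d, mem[0x00]=0x38, mem[0x12]=0xce, mem[0x0b]=0xb5, mem[0x1b]=0x6f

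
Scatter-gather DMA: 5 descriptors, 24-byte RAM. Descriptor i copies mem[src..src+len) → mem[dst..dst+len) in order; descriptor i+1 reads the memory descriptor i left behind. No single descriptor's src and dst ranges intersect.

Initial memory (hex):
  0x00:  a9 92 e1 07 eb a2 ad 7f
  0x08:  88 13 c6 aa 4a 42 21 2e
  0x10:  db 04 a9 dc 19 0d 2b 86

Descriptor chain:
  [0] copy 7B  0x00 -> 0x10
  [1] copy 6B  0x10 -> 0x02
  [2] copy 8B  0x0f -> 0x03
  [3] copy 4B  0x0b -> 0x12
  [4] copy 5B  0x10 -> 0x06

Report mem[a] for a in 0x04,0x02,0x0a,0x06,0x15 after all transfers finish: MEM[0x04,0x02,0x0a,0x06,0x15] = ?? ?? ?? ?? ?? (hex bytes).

  after D0: wrote 7B at 0x10 = a992e107eba2ad
  after D1: wrote 6B at 0x02 = a992e107eba2
  after D2: wrote 8B at 0x03 = 2ea992e107eba2ad
  after D3: wrote 4B at 0x12 = aa4a4221
  after D4: wrote 5B at 0x06 = a992aa4a42
query mem[0x04]=0xa9, mem[0x02]=0xa9, mem[0x0a]=0x42, mem[0x06]=0xa9, mem[0x15]=0x21

MEM[0x04,0x02,0x0a,0x06,0x15] = a9 a9 42 a9 21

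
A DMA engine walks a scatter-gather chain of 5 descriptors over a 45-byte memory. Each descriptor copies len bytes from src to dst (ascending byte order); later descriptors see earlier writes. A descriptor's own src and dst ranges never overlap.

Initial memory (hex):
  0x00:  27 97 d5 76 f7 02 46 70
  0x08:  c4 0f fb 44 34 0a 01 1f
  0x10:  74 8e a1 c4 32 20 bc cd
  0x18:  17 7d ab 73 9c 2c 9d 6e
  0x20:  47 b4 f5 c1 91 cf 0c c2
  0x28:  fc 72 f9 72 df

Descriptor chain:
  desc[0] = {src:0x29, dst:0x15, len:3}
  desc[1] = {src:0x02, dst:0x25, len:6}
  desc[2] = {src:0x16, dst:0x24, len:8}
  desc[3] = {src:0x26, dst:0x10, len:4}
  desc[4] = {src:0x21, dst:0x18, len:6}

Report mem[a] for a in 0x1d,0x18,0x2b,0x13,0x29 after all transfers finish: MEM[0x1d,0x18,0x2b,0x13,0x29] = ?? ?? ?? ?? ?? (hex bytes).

MEM[0x1d,0x18,0x2b,0x13,0x29] = 17 b4 2c 73 73

  after D0: wrote 3B at 0x15 = 72f972
  after D1: wrote 6B at 0x25 = d576f7024670
  after D2: wrote 8B at 0x24 = f972177dab739c2c
  after D3: wrote 4B at 0x10 = 177dab73
  after D4: wrote 6B at 0x18 = b4f5c1f97217
query mem[0x1d]=0x17, mem[0x18]=0xb4, mem[0x2b]=0x2c, mem[0x13]=0x73, mem[0x29]=0x73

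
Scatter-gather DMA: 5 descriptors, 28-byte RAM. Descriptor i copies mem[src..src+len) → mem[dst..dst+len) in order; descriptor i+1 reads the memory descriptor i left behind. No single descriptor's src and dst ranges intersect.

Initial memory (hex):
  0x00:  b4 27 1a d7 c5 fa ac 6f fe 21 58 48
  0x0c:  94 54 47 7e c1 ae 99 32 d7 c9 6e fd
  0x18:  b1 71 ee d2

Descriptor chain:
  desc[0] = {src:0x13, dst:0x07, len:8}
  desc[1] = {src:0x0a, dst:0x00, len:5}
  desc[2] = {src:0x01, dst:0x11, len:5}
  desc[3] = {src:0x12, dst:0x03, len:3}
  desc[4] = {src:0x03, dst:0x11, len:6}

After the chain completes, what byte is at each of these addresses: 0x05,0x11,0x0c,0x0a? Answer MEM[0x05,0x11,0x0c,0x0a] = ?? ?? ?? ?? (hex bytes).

[0] 0x13->0x07 len=8 : 32 d7 c9 6e fd b1 71 ee
[1] 0x0a->0x00 len=5 : 6e fd b1 71 ee
[2] 0x01->0x11 len=5 : fd b1 71 ee fa
[3] 0x12->0x03 len=3 : b1 71 ee
[4] 0x03->0x11 len=6 : b1 71 ee ac 32 d7
query mem[0x05]=0xee, mem[0x11]=0xb1, mem[0x0c]=0xb1, mem[0x0a]=0x6e

MEM[0x05,0x11,0x0c,0x0a] = ee b1 b1 6e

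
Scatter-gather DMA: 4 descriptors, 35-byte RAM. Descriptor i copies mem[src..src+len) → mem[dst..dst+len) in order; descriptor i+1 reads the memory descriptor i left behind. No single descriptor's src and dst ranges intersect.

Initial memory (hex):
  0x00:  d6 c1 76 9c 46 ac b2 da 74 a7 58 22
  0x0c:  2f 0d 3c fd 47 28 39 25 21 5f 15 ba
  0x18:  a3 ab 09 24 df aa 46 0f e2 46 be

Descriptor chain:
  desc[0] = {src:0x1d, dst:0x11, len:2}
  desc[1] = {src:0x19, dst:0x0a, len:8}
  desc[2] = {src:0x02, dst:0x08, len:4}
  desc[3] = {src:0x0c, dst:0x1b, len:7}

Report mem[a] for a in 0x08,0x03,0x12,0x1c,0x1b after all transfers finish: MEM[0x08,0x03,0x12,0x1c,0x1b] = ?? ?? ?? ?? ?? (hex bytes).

MEM[0x08,0x03,0x12,0x1c,0x1b] = 76 9c 46 df 24

D0: mem[0x11..0x12] <- [aa 46]
D1: mem[0x0a..0x11] <- [ab 09 24 df aa 46 0f e2]
D2: mem[0x08..0x0b] <- [76 9c 46 ac]
D3: mem[0x1b..0x21] <- [24 df aa 46 0f e2 46]
query mem[0x08]=0x76, mem[0x03]=0x9c, mem[0x12]=0x46, mem[0x1c]=0xdf, mem[0x1b]=0x24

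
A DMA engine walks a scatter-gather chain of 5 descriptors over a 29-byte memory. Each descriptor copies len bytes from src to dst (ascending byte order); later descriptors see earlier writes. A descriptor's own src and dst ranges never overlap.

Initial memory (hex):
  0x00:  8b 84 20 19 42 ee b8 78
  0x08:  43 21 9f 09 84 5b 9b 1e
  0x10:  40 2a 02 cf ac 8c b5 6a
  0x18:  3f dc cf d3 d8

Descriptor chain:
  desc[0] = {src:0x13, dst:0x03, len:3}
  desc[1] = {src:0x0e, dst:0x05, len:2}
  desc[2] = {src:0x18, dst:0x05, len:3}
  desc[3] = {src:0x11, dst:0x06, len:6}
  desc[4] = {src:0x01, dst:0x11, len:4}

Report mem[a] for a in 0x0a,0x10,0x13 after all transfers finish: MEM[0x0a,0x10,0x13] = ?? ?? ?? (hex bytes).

MEM[0x0a,0x10,0x13] = 8c 40 cf

  after D0: wrote 3B at 0x03 = cfac8c
  after D1: wrote 2B at 0x05 = 9b1e
  after D2: wrote 3B at 0x05 = 3fdccf
  after D3: wrote 6B at 0x06 = 2a02cfac8cb5
  after D4: wrote 4B at 0x11 = 8420cfac
query mem[0x0a]=0x8c, mem[0x10]=0x40, mem[0x13]=0xcf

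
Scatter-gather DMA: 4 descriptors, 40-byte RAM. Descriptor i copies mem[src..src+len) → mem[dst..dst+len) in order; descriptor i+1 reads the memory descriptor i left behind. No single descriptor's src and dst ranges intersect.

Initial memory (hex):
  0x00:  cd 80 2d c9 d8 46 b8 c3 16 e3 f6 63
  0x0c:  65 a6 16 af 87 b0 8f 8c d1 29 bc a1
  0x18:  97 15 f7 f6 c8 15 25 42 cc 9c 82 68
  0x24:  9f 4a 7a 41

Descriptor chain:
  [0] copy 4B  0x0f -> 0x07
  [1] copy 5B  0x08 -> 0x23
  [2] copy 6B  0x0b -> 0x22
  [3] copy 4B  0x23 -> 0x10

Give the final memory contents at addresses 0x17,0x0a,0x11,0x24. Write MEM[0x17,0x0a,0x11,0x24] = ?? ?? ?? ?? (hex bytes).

#0 dst[0x07+4] := {0xaf,0x87,0xb0,0x8f}
#1 dst[0x23+5] := {0x87,0xb0,0x8f,0x63,0x65}
#2 dst[0x22+6] := {0x63,0x65,0xa6,0x16,0xaf,0x87}
#3 dst[0x10+4] := {0x65,0xa6,0x16,0xaf}
query mem[0x17]=0xa1, mem[0x0a]=0x8f, mem[0x11]=0xa6, mem[0x24]=0xa6

MEM[0x17,0x0a,0x11,0x24] = a1 8f a6 a6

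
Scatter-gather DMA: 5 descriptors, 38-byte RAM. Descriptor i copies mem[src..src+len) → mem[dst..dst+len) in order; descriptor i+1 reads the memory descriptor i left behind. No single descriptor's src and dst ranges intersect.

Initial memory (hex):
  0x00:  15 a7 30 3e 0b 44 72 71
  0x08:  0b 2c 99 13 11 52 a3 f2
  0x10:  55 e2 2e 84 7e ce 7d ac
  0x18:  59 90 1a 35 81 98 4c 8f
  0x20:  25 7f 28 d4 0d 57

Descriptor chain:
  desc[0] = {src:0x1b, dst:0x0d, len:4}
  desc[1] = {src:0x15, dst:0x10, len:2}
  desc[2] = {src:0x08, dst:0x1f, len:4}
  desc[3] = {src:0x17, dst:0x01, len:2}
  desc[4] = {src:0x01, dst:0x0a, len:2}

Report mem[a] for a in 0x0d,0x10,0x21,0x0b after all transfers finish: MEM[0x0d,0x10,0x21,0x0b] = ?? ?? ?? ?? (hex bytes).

MEM[0x0d,0x10,0x21,0x0b] = 35 ce 99 59

  after D0: wrote 4B at 0x0d = 3581984c
  after D1: wrote 2B at 0x10 = ce7d
  after D2: wrote 4B at 0x1f = 0b2c9913
  after D3: wrote 2B at 0x01 = ac59
  after D4: wrote 2B at 0x0a = ac59
query mem[0x0d]=0x35, mem[0x10]=0xce, mem[0x21]=0x99, mem[0x0b]=0x59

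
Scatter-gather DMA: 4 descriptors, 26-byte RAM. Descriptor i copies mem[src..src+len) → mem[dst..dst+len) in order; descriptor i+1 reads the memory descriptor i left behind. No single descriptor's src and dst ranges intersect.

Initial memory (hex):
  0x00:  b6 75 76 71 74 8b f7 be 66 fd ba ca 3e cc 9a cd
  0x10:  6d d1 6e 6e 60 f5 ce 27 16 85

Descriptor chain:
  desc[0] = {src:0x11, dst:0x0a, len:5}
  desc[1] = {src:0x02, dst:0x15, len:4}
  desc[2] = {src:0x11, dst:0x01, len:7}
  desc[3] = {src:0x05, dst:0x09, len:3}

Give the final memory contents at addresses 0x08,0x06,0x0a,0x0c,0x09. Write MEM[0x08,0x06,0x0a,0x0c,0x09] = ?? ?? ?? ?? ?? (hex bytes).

#0 dst[0x0a+5] := {0xd1,0x6e,0x6e,0x60,0xf5}
#1 dst[0x15+4] := {0x76,0x71,0x74,0x8b}
#2 dst[0x01+7] := {0xd1,0x6e,0x6e,0x60,0x76,0x71,0x74}
#3 dst[0x09+3] := {0x76,0x71,0x74}
query mem[0x08]=0x66, mem[0x06]=0x71, mem[0x0a]=0x71, mem[0x0c]=0x6e, mem[0x09]=0x76

MEM[0x08,0x06,0x0a,0x0c,0x09] = 66 71 71 6e 76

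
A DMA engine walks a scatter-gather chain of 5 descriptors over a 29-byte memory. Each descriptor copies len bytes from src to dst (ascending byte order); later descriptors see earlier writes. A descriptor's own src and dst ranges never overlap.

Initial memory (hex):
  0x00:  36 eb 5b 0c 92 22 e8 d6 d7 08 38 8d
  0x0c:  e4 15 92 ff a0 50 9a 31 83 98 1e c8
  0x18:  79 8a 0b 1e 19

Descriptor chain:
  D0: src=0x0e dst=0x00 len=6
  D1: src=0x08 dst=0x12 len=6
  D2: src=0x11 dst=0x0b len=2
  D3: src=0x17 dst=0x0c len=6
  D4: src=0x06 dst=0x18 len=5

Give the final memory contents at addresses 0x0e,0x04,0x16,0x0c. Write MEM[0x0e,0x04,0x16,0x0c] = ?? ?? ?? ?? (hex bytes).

D0: mem[0x00..0x05] <- [92 ff a0 50 9a 31]
D1: mem[0x12..0x17] <- [d7 08 38 8d e4 15]
D2: mem[0x0b..0x0c] <- [50 d7]
D3: mem[0x0c..0x11] <- [15 79 8a 0b 1e 19]
D4: mem[0x18..0x1c] <- [e8 d6 d7 08 38]
query mem[0x0e]=0x8a, mem[0x04]=0x9a, mem[0x16]=0xe4, mem[0x0c]=0x15

MEM[0x0e,0x04,0x16,0x0c] = 8a 9a e4 15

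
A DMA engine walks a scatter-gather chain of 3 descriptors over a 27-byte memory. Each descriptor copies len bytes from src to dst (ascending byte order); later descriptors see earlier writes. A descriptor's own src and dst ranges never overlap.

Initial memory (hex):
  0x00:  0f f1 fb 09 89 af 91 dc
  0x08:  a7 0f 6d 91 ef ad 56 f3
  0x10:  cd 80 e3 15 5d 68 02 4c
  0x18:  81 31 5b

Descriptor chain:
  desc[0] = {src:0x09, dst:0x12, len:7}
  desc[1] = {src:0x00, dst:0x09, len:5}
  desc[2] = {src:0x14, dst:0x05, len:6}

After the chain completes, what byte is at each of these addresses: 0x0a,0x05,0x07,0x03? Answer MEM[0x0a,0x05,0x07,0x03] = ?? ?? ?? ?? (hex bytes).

[0] 0x09->0x12 len=7 : 0f 6d 91 ef ad 56 f3
[1] 0x00->0x09 len=5 : 0f f1 fb 09 89
[2] 0x14->0x05 len=6 : 91 ef ad 56 f3 31
query mem[0x0a]=0x31, mem[0x05]=0x91, mem[0x07]=0xad, mem[0x03]=0x09

MEM[0x0a,0x05,0x07,0x03] = 31 91 ad 09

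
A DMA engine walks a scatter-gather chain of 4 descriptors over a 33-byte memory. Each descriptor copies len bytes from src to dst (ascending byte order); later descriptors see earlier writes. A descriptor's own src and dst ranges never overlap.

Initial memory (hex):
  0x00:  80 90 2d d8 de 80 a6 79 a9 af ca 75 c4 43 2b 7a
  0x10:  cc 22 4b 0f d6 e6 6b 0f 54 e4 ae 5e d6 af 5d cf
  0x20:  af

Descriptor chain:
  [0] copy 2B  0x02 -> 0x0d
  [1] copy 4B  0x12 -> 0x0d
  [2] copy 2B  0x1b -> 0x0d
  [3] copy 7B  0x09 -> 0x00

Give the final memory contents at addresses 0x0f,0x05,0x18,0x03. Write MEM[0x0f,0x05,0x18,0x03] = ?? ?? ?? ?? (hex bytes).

MEM[0x0f,0x05,0x18,0x03] = d6 d6 54 c4

[0] 0x02->0x0d len=2 : 2d d8
[1] 0x12->0x0d len=4 : 4b 0f d6 e6
[2] 0x1b->0x0d len=2 : 5e d6
[3] 0x09->0x00 len=7 : af ca 75 c4 5e d6 d6
query mem[0x0f]=0xd6, mem[0x05]=0xd6, mem[0x18]=0x54, mem[0x03]=0xc4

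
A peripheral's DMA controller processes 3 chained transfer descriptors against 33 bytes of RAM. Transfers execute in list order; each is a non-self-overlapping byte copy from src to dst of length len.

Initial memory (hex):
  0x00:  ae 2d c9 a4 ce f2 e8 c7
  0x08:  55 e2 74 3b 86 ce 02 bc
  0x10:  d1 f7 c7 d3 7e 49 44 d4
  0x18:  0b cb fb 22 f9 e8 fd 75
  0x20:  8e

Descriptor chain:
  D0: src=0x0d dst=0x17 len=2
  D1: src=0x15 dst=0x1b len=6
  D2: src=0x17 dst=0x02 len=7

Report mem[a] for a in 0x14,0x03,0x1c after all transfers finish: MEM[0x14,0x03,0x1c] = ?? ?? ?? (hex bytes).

MEM[0x14,0x03,0x1c] = 7e 02 44

D0: mem[0x17..0x18] <- [ce 02]
D1: mem[0x1b..0x20] <- [49 44 ce 02 cb fb]
D2: mem[0x02..0x08] <- [ce 02 cb fb 49 44 ce]
query mem[0x14]=0x7e, mem[0x03]=0x02, mem[0x1c]=0x44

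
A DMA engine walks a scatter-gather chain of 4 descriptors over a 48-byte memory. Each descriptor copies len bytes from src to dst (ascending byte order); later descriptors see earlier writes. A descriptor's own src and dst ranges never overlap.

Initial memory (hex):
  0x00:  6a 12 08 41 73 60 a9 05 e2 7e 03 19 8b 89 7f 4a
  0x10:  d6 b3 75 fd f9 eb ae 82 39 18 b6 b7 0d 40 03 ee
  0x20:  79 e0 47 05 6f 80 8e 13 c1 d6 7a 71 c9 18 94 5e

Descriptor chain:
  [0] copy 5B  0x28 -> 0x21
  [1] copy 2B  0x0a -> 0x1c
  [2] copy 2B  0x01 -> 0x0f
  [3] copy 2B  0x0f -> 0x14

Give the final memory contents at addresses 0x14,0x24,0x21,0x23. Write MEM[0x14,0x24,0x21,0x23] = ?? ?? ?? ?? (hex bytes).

D0: mem[0x21..0x25] <- [c1 d6 7a 71 c9]
D1: mem[0x1c..0x1d] <- [03 19]
D2: mem[0x0f..0x10] <- [12 08]
D3: mem[0x14..0x15] <- [12 08]
query mem[0x14]=0x12, mem[0x24]=0x71, mem[0x21]=0xc1, mem[0x23]=0x7a

MEM[0x14,0x24,0x21,0x23] = 12 71 c1 7a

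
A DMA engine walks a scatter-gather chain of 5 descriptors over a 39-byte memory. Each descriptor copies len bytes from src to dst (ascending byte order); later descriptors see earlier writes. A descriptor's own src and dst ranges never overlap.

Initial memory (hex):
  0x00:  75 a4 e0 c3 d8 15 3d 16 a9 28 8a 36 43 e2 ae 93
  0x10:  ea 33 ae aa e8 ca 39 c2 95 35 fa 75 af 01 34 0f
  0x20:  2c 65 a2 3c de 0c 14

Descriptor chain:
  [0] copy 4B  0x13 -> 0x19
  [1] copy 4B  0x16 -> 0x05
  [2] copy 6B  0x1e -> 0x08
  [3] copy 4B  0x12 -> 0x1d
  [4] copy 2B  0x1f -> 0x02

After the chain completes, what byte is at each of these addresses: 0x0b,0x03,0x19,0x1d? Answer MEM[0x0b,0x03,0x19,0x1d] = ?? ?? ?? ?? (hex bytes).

MEM[0x0b,0x03,0x19,0x1d] = 65 ca aa ae

#0 dst[0x19+4] := {0xaa,0xe8,0xca,0x39}
#1 dst[0x05+4] := {0x39,0xc2,0x95,0xaa}
#2 dst[0x08+6] := {0x34,0x0f,0x2c,0x65,0xa2,0x3c}
#3 dst[0x1d+4] := {0xae,0xaa,0xe8,0xca}
#4 dst[0x02+2] := {0xe8,0xca}
query mem[0x0b]=0x65, mem[0x03]=0xca, mem[0x19]=0xaa, mem[0x1d]=0xae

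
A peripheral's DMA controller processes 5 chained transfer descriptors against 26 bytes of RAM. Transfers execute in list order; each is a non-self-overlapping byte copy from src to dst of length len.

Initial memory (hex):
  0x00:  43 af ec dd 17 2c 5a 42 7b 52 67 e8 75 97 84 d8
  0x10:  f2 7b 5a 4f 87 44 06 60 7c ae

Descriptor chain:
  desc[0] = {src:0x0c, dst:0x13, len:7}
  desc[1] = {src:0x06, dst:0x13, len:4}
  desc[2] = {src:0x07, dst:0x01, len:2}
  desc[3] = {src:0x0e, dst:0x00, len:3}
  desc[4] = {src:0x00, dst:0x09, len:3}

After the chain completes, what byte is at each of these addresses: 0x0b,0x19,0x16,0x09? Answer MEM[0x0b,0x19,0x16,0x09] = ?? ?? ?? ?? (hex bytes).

MEM[0x0b,0x19,0x16,0x09] = f2 5a 52 84

D0: mem[0x13..0x19] <- [75 97 84 d8 f2 7b 5a]
D1: mem[0x13..0x16] <- [5a 42 7b 52]
D2: mem[0x01..0x02] <- [42 7b]
D3: mem[0x00..0x02] <- [84 d8 f2]
D4: mem[0x09..0x0b] <- [84 d8 f2]
query mem[0x0b]=0xf2, mem[0x19]=0x5a, mem[0x16]=0x52, mem[0x09]=0x84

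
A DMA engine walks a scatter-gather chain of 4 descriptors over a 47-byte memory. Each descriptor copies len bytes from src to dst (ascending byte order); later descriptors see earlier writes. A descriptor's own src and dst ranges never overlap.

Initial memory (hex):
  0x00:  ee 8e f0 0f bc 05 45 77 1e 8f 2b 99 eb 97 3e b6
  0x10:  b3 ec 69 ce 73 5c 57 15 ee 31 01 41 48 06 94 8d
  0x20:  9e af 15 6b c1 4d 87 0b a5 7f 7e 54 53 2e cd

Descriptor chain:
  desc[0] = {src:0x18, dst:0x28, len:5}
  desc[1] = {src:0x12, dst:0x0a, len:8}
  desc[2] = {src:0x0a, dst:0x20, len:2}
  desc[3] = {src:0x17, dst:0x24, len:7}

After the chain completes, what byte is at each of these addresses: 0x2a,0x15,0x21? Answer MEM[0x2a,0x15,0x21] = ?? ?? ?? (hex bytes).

  after D0: wrote 5B at 0x28 = ee31014148
  after D1: wrote 8B at 0x0a = 69ce735c5715ee31
  after D2: wrote 2B at 0x20 = 69ce
  after D3: wrote 7B at 0x24 = 15ee3101414806
query mem[0x2a]=0x06, mem[0x15]=0x5c, mem[0x21]=0xce

MEM[0x2a,0x15,0x21] = 06 5c ce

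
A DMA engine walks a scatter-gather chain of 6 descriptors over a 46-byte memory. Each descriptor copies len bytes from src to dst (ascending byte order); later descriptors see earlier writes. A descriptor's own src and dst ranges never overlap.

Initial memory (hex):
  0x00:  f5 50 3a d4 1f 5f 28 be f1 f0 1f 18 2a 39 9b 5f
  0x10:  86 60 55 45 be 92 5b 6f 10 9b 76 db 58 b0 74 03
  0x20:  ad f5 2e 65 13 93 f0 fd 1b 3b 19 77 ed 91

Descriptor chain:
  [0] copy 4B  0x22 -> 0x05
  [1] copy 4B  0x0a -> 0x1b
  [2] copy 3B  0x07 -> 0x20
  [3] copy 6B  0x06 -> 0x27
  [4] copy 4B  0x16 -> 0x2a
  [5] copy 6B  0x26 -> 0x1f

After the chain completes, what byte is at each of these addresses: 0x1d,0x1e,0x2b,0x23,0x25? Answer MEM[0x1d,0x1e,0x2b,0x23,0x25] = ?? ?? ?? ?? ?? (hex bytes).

MEM[0x1d,0x1e,0x2b,0x23,0x25] = 2a 39 6f 5b 93

D0: mem[0x05..0x08] <- [2e 65 13 93]
D1: mem[0x1b..0x1e] <- [1f 18 2a 39]
D2: mem[0x20..0x22] <- [13 93 f0]
D3: mem[0x27..0x2c] <- [65 13 93 f0 1f 18]
D4: mem[0x2a..0x2d] <- [5b 6f 10 9b]
D5: mem[0x1f..0x24] <- [f0 65 13 93 5b 6f]
query mem[0x1d]=0x2a, mem[0x1e]=0x39, mem[0x2b]=0x6f, mem[0x23]=0x5b, mem[0x25]=0x93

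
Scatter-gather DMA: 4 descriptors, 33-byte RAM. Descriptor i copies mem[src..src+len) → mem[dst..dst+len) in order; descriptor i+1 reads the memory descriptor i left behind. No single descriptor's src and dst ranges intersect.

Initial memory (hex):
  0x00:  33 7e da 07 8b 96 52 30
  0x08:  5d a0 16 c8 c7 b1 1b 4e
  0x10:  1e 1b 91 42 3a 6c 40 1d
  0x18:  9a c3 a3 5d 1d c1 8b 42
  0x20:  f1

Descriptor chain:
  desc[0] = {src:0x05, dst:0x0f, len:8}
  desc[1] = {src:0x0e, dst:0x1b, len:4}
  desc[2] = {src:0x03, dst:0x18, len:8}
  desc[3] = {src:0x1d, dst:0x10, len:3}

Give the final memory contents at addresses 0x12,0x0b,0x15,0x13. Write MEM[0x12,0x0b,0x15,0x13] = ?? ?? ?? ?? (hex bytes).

#0 dst[0x0f+8] := {0x96,0x52,0x30,0x5d,0xa0,0x16,0xc8,0xc7}
#1 dst[0x1b+4] := {0x1b,0x96,0x52,0x30}
#2 dst[0x18+8] := {0x07,0x8b,0x96,0x52,0x30,0x5d,0xa0,0x16}
#3 dst[0x10+3] := {0x5d,0xa0,0x16}
query mem[0x12]=0x16, mem[0x0b]=0xc8, mem[0x15]=0xc8, mem[0x13]=0xa0

MEM[0x12,0x0b,0x15,0x13] = 16 c8 c8 a0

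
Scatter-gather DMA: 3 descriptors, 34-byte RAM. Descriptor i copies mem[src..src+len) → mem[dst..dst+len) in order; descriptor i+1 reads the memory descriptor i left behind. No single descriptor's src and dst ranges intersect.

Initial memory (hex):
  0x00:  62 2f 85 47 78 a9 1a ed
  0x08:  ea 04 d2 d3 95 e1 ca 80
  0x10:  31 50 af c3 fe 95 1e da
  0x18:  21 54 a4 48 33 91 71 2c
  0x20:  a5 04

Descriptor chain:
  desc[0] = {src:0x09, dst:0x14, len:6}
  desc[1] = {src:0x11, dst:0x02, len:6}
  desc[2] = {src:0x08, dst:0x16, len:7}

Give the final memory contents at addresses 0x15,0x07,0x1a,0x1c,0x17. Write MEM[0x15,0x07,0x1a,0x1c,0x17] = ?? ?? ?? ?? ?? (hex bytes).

MEM[0x15,0x07,0x1a,0x1c,0x17] = d2 d3 95 ca 04

#0 dst[0x14+6] := {0x04,0xd2,0xd3,0x95,0xe1,0xca}
#1 dst[0x02+6] := {0x50,0xaf,0xc3,0x04,0xd2,0xd3}
#2 dst[0x16+7] := {0xea,0x04,0xd2,0xd3,0x95,0xe1,0xca}
query mem[0x15]=0xd2, mem[0x07]=0xd3, mem[0x1a]=0x95, mem[0x1c]=0xca, mem[0x17]=0x04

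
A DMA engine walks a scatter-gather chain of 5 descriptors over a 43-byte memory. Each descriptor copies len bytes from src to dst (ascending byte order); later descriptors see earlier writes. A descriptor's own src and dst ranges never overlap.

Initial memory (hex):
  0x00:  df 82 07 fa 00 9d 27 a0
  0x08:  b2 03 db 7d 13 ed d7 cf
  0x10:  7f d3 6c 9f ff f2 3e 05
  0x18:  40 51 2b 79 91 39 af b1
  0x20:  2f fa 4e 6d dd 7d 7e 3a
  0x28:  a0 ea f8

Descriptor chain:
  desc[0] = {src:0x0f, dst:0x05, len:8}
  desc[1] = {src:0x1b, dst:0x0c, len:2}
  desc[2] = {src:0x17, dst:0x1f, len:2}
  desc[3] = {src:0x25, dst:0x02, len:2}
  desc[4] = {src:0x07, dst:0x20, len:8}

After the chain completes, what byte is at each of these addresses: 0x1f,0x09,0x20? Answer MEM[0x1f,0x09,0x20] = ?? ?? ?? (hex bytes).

D0: mem[0x05..0x0c] <- [cf 7f d3 6c 9f ff f2 3e]
D1: mem[0x0c..0x0d] <- [79 91]
D2: mem[0x1f..0x20] <- [05 40]
D3: mem[0x02..0x03] <- [7d 7e]
D4: mem[0x20..0x27] <- [d3 6c 9f ff f2 79 91 d7]
query mem[0x1f]=0x05, mem[0x09]=0x9f, mem[0x20]=0xd3

MEM[0x1f,0x09,0x20] = 05 9f d3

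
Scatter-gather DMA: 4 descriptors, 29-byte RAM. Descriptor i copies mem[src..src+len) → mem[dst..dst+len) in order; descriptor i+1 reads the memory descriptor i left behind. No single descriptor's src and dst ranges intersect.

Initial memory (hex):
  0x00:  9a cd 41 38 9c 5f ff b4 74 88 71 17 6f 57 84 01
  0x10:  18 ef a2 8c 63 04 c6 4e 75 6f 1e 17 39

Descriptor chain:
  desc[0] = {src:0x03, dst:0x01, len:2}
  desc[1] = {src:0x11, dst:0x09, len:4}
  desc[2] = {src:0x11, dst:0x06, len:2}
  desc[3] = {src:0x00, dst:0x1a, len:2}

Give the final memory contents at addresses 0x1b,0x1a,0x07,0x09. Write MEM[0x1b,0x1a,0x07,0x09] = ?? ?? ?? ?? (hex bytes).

MEM[0x1b,0x1a,0x07,0x09] = 38 9a a2 ef

D0: mem[0x01..0x02] <- [38 9c]
D1: mem[0x09..0x0c] <- [ef a2 8c 63]
D2: mem[0x06..0x07] <- [ef a2]
D3: mem[0x1a..0x1b] <- [9a 38]
query mem[0x1b]=0x38, mem[0x1a]=0x9a, mem[0x07]=0xa2, mem[0x09]=0xef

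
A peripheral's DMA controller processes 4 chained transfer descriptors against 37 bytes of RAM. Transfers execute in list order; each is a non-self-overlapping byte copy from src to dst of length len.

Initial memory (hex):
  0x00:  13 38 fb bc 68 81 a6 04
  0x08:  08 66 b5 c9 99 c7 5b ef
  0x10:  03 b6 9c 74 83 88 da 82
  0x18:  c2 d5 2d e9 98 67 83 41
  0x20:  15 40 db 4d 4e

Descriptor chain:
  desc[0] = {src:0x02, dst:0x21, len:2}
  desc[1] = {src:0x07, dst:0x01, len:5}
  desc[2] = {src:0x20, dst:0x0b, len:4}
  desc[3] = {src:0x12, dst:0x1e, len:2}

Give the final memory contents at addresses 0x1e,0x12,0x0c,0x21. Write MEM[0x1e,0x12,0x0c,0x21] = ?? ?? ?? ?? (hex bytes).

MEM[0x1e,0x12,0x0c,0x21] = 9c 9c fb fb

[0] 0x02->0x21 len=2 : fb bc
[1] 0x07->0x01 len=5 : 04 08 66 b5 c9
[2] 0x20->0x0b len=4 : 15 fb bc 4d
[3] 0x12->0x1e len=2 : 9c 74
query mem[0x1e]=0x9c, mem[0x12]=0x9c, mem[0x0c]=0xfb, mem[0x21]=0xfb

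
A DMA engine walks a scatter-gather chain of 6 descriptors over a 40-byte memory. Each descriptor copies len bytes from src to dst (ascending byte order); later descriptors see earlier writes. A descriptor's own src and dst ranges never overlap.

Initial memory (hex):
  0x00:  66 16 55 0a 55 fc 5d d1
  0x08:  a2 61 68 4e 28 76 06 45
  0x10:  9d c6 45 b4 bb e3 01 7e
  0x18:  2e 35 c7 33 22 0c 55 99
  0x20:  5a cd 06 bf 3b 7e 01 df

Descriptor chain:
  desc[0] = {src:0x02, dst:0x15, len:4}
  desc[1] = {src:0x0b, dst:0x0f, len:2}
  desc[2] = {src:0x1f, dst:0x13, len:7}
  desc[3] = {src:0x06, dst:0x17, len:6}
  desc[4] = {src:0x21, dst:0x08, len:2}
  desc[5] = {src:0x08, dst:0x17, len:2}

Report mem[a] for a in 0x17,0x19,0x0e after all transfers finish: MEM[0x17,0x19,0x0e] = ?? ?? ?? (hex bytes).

MEM[0x17,0x19,0x0e] = cd a2 06

[0] 0x02->0x15 len=4 : 55 0a 55 fc
[1] 0x0b->0x0f len=2 : 4e 28
[2] 0x1f->0x13 len=7 : 99 5a cd 06 bf 3b 7e
[3] 0x06->0x17 len=6 : 5d d1 a2 61 68 4e
[4] 0x21->0x08 len=2 : cd 06
[5] 0x08->0x17 len=2 : cd 06
query mem[0x17]=0xcd, mem[0x19]=0xa2, mem[0x0e]=0x06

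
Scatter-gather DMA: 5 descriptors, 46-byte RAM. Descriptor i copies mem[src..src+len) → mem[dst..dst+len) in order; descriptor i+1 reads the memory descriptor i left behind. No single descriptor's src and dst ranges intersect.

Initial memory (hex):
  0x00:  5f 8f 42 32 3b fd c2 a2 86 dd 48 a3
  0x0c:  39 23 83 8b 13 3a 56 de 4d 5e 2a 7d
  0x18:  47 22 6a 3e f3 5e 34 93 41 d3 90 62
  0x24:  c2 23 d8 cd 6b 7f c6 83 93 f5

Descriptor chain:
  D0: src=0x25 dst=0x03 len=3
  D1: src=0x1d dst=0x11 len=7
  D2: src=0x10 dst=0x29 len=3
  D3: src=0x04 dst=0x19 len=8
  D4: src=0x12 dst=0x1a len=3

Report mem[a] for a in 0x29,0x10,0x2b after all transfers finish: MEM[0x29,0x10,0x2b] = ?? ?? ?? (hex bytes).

D0: mem[0x03..0x05] <- [23 d8 cd]
D1: mem[0x11..0x17] <- [5e 34 93 41 d3 90 62]
D2: mem[0x29..0x2b] <- [13 5e 34]
D3: mem[0x19..0x20] <- [d8 cd c2 a2 86 dd 48 a3]
D4: mem[0x1a..0x1c] <- [34 93 41]
query mem[0x29]=0x13, mem[0x10]=0x13, mem[0x2b]=0x34

MEM[0x29,0x10,0x2b] = 13 13 34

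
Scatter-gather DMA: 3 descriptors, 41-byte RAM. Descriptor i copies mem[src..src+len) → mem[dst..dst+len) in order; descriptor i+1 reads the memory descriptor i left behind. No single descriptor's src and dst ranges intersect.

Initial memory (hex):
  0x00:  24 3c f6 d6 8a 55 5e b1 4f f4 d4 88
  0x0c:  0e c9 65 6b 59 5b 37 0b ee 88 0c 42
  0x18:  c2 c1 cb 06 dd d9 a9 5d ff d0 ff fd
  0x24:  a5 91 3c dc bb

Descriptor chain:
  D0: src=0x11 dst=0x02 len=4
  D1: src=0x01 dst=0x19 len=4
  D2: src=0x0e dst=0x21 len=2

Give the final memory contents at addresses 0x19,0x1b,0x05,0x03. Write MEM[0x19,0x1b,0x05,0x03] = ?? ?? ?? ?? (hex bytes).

MEM[0x19,0x1b,0x05,0x03] = 3c 37 ee 37

D0: mem[0x02..0x05] <- [5b 37 0b ee]
D1: mem[0x19..0x1c] <- [3c 5b 37 0b]
D2: mem[0x21..0x22] <- [65 6b]
query mem[0x19]=0x3c, mem[0x1b]=0x37, mem[0x05]=0xee, mem[0x03]=0x37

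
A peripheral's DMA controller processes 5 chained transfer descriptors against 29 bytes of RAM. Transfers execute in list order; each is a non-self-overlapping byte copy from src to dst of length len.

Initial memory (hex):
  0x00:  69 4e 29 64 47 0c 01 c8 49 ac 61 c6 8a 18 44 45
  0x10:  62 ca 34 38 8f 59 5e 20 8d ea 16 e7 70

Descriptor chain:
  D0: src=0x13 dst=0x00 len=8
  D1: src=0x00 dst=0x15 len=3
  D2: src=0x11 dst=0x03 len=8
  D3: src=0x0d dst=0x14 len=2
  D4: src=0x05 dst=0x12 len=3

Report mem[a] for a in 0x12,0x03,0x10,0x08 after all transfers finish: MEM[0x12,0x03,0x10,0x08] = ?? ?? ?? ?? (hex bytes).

MEM[0x12,0x03,0x10,0x08] = 38 ca 62 8f

D0: mem[0x00..0x07] <- [38 8f 59 5e 20 8d ea 16]
D1: mem[0x15..0x17] <- [38 8f 59]
D2: mem[0x03..0x0a] <- [ca 34 38 8f 38 8f 59 8d]
D3: mem[0x14..0x15] <- [18 44]
D4: mem[0x12..0x14] <- [38 8f 38]
query mem[0x12]=0x38, mem[0x03]=0xca, mem[0x10]=0x62, mem[0x08]=0x8f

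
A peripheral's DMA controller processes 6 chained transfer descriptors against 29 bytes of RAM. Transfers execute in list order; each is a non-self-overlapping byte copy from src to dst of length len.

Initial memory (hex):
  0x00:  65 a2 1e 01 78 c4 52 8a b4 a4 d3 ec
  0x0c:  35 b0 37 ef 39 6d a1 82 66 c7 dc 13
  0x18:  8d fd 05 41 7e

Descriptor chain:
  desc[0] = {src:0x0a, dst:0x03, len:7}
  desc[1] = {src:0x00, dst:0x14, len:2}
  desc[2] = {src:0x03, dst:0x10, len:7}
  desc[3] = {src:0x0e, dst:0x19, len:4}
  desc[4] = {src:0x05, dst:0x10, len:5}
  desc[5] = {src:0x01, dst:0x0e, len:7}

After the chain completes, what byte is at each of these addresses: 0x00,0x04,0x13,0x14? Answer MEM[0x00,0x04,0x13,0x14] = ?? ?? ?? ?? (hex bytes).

MEM[0x00,0x04,0x13,0x14] = 65 ec b0 37

D0: mem[0x03..0x09] <- [d3 ec 35 b0 37 ef 39]
D1: mem[0x14..0x15] <- [65 a2]
D2: mem[0x10..0x16] <- [d3 ec 35 b0 37 ef 39]
D3: mem[0x19..0x1c] <- [37 ef d3 ec]
D4: mem[0x10..0x14] <- [35 b0 37 ef 39]
D5: mem[0x0e..0x14] <- [a2 1e d3 ec 35 b0 37]
query mem[0x00]=0x65, mem[0x04]=0xec, mem[0x13]=0xb0, mem[0x14]=0x37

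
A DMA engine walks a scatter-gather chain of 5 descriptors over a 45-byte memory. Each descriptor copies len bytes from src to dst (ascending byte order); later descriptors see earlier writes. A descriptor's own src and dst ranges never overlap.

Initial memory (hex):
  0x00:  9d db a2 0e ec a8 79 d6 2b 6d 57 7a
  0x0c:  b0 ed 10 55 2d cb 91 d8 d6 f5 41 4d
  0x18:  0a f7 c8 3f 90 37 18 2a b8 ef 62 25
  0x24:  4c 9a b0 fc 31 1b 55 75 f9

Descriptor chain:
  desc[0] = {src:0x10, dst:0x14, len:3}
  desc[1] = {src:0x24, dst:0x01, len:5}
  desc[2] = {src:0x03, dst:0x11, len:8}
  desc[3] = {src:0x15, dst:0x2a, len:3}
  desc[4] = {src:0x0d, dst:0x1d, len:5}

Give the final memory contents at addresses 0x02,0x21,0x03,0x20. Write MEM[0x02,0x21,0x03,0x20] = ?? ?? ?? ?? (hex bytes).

#0 dst[0x14+3] := {0x2d,0xcb,0x91}
#1 dst[0x01+5] := {0x4c,0x9a,0xb0,0xfc,0x31}
#2 dst[0x11+8] := {0xb0,0xfc,0x31,0x79,0xd6,0x2b,0x6d,0x57}
#3 dst[0x2a+3] := {0xd6,0x2b,0x6d}
#4 dst[0x1d+5] := {0xed,0x10,0x55,0x2d,0xb0}
query mem[0x02]=0x9a, mem[0x21]=0xb0, mem[0x03]=0xb0, mem[0x20]=0x2d

MEM[0x02,0x21,0x03,0x20] = 9a b0 b0 2d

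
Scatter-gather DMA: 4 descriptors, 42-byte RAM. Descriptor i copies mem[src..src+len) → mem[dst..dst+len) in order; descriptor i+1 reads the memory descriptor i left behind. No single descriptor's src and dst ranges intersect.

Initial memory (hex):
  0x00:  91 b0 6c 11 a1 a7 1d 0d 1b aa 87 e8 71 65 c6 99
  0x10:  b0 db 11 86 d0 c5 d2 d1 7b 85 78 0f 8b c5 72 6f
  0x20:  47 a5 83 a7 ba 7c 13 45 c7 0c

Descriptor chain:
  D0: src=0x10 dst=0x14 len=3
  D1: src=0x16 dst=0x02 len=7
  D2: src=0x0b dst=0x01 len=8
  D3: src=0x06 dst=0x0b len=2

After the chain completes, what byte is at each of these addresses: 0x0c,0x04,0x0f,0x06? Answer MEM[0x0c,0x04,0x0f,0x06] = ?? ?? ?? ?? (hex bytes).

MEM[0x0c,0x04,0x0f,0x06] = db c6 99 b0

[0] 0x10->0x14 len=3 : b0 db 11
[1] 0x16->0x02 len=7 : 11 d1 7b 85 78 0f 8b
[2] 0x0b->0x01 len=8 : e8 71 65 c6 99 b0 db 11
[3] 0x06->0x0b len=2 : b0 db
query mem[0x0c]=0xdb, mem[0x04]=0xc6, mem[0x0f]=0x99, mem[0x06]=0xb0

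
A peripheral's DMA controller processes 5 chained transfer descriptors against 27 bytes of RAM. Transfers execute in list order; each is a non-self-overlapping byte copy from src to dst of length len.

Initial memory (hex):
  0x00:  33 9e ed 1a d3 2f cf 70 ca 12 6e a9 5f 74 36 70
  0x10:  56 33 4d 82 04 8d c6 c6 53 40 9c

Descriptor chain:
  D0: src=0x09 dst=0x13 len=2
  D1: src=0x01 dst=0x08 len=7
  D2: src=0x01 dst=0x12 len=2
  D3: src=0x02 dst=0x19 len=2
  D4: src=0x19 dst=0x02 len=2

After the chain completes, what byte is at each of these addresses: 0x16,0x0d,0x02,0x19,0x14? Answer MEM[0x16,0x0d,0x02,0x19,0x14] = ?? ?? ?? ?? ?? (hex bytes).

MEM[0x16,0x0d,0x02,0x19,0x14] = c6 cf ed ed 6e

D0: mem[0x13..0x14] <- [12 6e]
D1: mem[0x08..0x0e] <- [9e ed 1a d3 2f cf 70]
D2: mem[0x12..0x13] <- [9e ed]
D3: mem[0x19..0x1a] <- [ed 1a]
D4: mem[0x02..0x03] <- [ed 1a]
query mem[0x16]=0xc6, mem[0x0d]=0xcf, mem[0x02]=0xed, mem[0x19]=0xed, mem[0x14]=0x6e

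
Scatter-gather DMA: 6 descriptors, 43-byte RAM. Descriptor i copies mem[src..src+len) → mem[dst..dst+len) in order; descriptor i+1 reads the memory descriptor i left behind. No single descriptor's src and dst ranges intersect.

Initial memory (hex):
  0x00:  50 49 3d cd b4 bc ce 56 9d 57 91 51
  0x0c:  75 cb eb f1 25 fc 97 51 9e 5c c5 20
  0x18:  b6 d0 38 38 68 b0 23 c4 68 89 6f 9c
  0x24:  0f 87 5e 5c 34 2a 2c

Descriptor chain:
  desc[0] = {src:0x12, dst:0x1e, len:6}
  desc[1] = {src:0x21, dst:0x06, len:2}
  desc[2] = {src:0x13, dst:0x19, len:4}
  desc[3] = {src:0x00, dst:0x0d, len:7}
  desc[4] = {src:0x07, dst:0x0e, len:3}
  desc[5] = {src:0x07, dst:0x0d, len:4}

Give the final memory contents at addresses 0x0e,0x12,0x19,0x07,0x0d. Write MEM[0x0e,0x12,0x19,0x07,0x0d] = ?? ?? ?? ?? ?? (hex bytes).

[0] 0x12->0x1e len=6 : 97 51 9e 5c c5 20
[1] 0x21->0x06 len=2 : 5c c5
[2] 0x13->0x19 len=4 : 51 9e 5c c5
[3] 0x00->0x0d len=7 : 50 49 3d cd b4 bc 5c
[4] 0x07->0x0e len=3 : c5 9d 57
[5] 0x07->0x0d len=4 : c5 9d 57 91
query mem[0x0e]=0x9d, mem[0x12]=0xbc, mem[0x19]=0x51, mem[0x07]=0xc5, mem[0x0d]=0xc5

MEM[0x0e,0x12,0x19,0x07,0x0d] = 9d bc 51 c5 c5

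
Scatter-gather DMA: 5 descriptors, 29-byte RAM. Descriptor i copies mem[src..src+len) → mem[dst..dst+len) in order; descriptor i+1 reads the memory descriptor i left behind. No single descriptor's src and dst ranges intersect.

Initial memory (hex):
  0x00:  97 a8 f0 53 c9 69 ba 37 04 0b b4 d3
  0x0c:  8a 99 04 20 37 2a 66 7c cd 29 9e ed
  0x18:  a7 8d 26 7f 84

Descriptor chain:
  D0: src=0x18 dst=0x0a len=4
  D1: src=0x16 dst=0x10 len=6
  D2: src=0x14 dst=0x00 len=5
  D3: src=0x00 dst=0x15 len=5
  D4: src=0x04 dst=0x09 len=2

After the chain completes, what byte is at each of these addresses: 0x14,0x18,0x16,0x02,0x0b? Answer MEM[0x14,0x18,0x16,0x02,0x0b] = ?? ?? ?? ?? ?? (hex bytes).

MEM[0x14,0x18,0x16,0x02,0x0b] = 26 ed 7f 9e 8d

  after D0: wrote 4B at 0x0a = a78d267f
  after D1: wrote 6B at 0x10 = 9eeda78d267f
  after D2: wrote 5B at 0x00 = 267f9eeda7
  after D3: wrote 5B at 0x15 = 267f9eeda7
  after D4: wrote 2B at 0x09 = a769
query mem[0x14]=0x26, mem[0x18]=0xed, mem[0x16]=0x7f, mem[0x02]=0x9e, mem[0x0b]=0x8d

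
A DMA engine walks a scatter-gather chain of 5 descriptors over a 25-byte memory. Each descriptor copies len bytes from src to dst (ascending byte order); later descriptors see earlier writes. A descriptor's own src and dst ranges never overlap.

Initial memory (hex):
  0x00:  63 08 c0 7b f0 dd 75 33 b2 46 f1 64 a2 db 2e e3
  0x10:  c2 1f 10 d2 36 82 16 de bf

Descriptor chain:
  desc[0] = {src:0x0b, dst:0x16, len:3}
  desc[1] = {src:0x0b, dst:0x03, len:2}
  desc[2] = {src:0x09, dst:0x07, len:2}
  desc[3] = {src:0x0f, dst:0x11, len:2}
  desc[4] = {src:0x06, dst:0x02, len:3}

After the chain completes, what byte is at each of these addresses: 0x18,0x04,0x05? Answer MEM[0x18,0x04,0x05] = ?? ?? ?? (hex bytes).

MEM[0x18,0x04,0x05] = db f1 dd

  after D0: wrote 3B at 0x16 = 64a2db
  after D1: wrote 2B at 0x03 = 64a2
  after D2: wrote 2B at 0x07 = 46f1
  after D3: wrote 2B at 0x11 = e3c2
  after D4: wrote 3B at 0x02 = 7546f1
query mem[0x18]=0xdb, mem[0x04]=0xf1, mem[0x05]=0xdd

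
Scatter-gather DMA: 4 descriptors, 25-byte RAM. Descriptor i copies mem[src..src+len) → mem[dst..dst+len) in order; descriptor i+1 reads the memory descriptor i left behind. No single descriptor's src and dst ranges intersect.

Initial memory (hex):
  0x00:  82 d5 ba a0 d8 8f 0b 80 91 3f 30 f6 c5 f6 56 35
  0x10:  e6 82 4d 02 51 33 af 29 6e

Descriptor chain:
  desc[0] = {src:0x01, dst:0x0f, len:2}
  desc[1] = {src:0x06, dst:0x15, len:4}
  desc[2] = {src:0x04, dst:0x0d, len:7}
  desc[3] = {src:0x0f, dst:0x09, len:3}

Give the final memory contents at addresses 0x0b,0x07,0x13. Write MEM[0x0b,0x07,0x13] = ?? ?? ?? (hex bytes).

MEM[0x0b,0x07,0x13] = 91 80 30

  after D0: wrote 2B at 0x0f = d5ba
  after D1: wrote 4B at 0x15 = 0b80913f
  after D2: wrote 7B at 0x0d = d88f0b80913f30
  after D3: wrote 3B at 0x09 = 0b8091
query mem[0x0b]=0x91, mem[0x07]=0x80, mem[0x13]=0x30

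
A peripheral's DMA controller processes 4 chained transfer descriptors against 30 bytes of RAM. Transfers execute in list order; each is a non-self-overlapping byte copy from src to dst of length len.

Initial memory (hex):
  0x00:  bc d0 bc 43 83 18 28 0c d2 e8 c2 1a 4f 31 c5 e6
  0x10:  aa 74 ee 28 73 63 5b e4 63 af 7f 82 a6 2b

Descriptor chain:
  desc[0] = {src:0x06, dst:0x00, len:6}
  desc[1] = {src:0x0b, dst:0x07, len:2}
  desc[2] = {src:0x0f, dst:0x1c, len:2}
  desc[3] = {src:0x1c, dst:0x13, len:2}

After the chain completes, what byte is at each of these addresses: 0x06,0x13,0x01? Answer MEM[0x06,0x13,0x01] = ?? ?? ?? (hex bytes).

  after D0: wrote 6B at 0x00 = 280cd2e8c21a
  after D1: wrote 2B at 0x07 = 1a4f
  after D2: wrote 2B at 0x1c = e6aa
  after D3: wrote 2B at 0x13 = e6aa
query mem[0x06]=0x28, mem[0x13]=0xe6, mem[0x01]=0x0c

MEM[0x06,0x13,0x01] = 28 e6 0c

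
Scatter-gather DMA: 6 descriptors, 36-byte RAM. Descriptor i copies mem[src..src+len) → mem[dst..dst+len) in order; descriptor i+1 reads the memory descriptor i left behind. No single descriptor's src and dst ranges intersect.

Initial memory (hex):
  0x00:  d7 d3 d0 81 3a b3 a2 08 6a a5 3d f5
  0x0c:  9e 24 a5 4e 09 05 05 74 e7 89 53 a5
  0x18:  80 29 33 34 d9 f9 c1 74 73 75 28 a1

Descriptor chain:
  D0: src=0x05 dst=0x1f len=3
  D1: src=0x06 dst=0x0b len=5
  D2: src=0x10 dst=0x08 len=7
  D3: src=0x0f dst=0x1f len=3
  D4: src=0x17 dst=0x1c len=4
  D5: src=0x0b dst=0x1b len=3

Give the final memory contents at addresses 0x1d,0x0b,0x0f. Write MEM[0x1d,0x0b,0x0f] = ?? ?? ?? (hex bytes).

MEM[0x1d,0x0b,0x0f] = 89 74 3d

[0] 0x05->0x1f len=3 : b3 a2 08
[1] 0x06->0x0b len=5 : a2 08 6a a5 3d
[2] 0x10->0x08 len=7 : 09 05 05 74 e7 89 53
[3] 0x0f->0x1f len=3 : 3d 09 05
[4] 0x17->0x1c len=4 : a5 80 29 33
[5] 0x0b->0x1b len=3 : 74 e7 89
query mem[0x1d]=0x89, mem[0x0b]=0x74, mem[0x0f]=0x3d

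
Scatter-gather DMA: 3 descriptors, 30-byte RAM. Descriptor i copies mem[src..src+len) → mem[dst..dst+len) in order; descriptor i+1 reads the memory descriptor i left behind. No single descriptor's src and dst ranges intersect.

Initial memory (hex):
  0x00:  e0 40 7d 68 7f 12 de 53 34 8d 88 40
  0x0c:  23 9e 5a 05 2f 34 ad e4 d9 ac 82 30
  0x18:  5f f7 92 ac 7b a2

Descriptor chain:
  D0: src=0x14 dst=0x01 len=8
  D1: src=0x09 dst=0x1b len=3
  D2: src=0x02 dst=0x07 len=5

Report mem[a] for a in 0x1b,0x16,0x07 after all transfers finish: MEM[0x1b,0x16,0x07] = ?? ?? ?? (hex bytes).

D0: mem[0x01..0x08] <- [d9 ac 82 30 5f f7 92 ac]
D1: mem[0x1b..0x1d] <- [8d 88 40]
D2: mem[0x07..0x0b] <- [ac 82 30 5f f7]
query mem[0x1b]=0x8d, mem[0x16]=0x82, mem[0x07]=0xac

MEM[0x1b,0x16,0x07] = 8d 82 ac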